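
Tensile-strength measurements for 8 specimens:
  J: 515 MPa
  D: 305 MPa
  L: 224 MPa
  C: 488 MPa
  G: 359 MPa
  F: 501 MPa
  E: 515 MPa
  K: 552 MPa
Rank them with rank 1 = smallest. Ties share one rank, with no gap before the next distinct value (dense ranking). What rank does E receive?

6

Sorted (ascending): 224, 305, 359, 488, 501, 515, 515, 552
The 2 values of 515 share dense rank 6.
Remaining distinct values take the next consecutive integers.
E has value 515 MPa → rank 6.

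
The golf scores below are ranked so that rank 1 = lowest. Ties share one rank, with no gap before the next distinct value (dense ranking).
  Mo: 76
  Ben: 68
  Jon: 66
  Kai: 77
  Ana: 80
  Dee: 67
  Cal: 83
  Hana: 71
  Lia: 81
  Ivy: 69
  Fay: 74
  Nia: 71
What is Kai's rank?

Sorted (ascending): 66, 67, 68, 69, 71, 71, 74, 76, 77, 80, 81, 83
The 2 values of 71 share dense rank 5.
Remaining distinct values take the next consecutive integers.
Kai has value 77 → rank 8.

8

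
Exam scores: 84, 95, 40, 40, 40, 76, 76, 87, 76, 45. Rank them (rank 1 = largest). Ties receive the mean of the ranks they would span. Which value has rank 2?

Sorted (descending): 95, 87, 84, 76, 76, 76, 45, 40, 40, 40
The 3 values of 76 occupy positions 4–6 → average rank 5.
The 3 values of 40 occupy positions 8–10 → average rank 9.
Rank 2 → value 87.

87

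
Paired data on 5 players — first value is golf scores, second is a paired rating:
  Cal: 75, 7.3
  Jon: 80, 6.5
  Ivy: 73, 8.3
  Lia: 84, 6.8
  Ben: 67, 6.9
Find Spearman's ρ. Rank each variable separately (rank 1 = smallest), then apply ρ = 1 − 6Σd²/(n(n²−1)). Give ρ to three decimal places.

-0.600

Ranks of variable 1: 3, 4, 2, 5, 1
Ranks of variable 2: 4, 1, 5, 2, 3
d = r₁ − r₂: -1, 3, -3, 3, -2
d²: 1, 9, 9, 9, 4; Σd² = 32
ρ = 1 − 6·32/(5·24) = 1 − 192/120 = -0.600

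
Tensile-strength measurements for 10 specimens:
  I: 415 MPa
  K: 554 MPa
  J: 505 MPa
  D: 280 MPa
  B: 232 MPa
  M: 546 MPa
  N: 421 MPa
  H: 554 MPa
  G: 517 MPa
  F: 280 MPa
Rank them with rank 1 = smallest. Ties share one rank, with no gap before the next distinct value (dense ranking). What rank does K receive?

Sorted (ascending): 232, 280, 280, 415, 421, 505, 517, 546, 554, 554
The 2 values of 280 share dense rank 2.
The 2 values of 554 share dense rank 8.
Remaining distinct values take the next consecutive integers.
K has value 554 MPa → rank 8.

8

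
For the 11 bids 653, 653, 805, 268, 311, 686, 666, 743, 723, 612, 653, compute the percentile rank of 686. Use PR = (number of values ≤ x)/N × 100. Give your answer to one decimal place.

N = 11.
Strictly below 686: 7. Equal to 686: 1.
PR = 8/11 × 100 = 72.7

72.7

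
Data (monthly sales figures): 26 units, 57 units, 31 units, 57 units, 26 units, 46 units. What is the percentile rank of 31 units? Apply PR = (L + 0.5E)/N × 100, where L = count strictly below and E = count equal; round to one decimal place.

41.7

N = 6.
Strictly below 31: 2. Equal to 31: 1.
PR = (2 + 0.5·1)/6 × 100 = 41.7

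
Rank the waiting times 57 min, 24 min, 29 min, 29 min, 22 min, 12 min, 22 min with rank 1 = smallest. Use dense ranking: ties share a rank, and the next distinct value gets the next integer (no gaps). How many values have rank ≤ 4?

6

Sorted (ascending): 12, 22, 22, 24, 29, 29, 57
The 2 values of 22 share dense rank 2.
The 2 values of 29 share dense rank 4.
Remaining distinct values take the next consecutive integers.
Ranks ≤ 4: {1, 2, 2, 3, 4, 4} → 6 values.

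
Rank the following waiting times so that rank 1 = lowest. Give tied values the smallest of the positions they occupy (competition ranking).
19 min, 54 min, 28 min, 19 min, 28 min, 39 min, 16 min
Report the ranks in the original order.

2, 7, 4, 2, 4, 6, 1

Sorted (ascending): 16, 19, 19, 28, 28, 39, 54
The 2 values of 19 occupy positions 2–3 → each gets rank 2.
The 2 values of 28 occupy positions 4–5 → each gets rank 4.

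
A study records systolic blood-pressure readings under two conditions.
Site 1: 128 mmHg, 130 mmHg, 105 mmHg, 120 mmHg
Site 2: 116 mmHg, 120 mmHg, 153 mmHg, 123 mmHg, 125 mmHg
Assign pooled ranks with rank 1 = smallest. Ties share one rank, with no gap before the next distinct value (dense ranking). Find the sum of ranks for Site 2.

22

Sorted (ascending): 105, 116, 120, 120, 123, 125, 128, 130, 153
The 2 values of 120 share dense rank 3.
Remaining distinct values take the next consecutive integers.
Site 2 values → pooled ranks: 116→2, 120→3, 153→8, 123→4, 125→5
Rank sum = 2 + 3 + 8 + 4 + 5 = 22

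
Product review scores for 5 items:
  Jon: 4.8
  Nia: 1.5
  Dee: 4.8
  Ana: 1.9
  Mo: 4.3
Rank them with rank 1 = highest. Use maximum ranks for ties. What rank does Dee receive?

Sorted (descending): 4.8, 4.8, 4.3, 1.9, 1.5
The 2 values of 4.8 occupy positions 1–2 → each gets rank 2.
Dee has value 4.8 → rank 2.

2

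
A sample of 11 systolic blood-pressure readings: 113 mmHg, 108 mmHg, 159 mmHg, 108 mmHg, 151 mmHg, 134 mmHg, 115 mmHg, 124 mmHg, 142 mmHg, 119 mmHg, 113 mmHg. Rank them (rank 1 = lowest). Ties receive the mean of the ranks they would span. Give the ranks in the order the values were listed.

3.5, 1.5, 11, 1.5, 10, 8, 5, 7, 9, 6, 3.5

Sorted (ascending): 108, 108, 113, 113, 115, 119, 124, 134, 142, 151, 159
The 2 values of 108 occupy positions 1–2 → average rank (1+2)/2 = 1.5.
The 2 values of 113 occupy positions 3–4 → average rank (3+4)/2 = 3.5.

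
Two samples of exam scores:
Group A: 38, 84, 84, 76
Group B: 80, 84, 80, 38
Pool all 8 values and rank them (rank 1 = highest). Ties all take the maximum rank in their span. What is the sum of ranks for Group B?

21

Sorted (descending): 84, 84, 84, 80, 80, 76, 38, 38
The 3 values of 84 occupy positions 1–3 → each gets rank 3.
The 2 values of 80 occupy positions 4–5 → each gets rank 5.
The 2 values of 38 occupy positions 7–8 → each gets rank 8.
Group B values → pooled ranks: 80→5, 84→3, 80→5, 38→8
Rank sum = 5 + 3 + 5 + 8 = 21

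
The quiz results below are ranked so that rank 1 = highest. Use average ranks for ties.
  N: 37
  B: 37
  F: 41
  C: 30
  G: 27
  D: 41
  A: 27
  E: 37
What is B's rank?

Sorted (descending): 41, 41, 37, 37, 37, 30, 27, 27
The 2 values of 41 occupy positions 1–2 → average rank (1+2)/2 = 1.5.
The 3 values of 37 occupy positions 3–5 → average rank 4.
The 2 values of 27 occupy positions 7–8 → average rank (7+8)/2 = 7.5.
B has value 37 → rank 4.

4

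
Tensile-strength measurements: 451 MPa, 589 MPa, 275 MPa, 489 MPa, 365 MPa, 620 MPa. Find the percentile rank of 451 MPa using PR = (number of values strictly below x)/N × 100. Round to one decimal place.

N = 6.
Strictly below 451: 2. Equal to 451: 1.
PR = 2/6 × 100 = 33.3

33.3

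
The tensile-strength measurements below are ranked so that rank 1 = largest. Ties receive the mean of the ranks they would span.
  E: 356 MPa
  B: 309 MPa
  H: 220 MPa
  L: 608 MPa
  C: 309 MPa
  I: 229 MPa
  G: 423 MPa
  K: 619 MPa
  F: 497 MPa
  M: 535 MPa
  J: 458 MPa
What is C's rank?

Sorted (descending): 619, 608, 535, 497, 458, 423, 356, 309, 309, 229, 220
The 2 values of 309 occupy positions 8–9 → average rank (8+9)/2 = 8.5.
C has value 309 MPa → rank 8.5.

8.5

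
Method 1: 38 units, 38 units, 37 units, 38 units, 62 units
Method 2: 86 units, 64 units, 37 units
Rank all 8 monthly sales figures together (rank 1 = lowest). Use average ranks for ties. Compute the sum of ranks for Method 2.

Sorted (ascending): 37, 37, 38, 38, 38, 62, 64, 86
The 2 values of 37 occupy positions 1–2 → average rank (1+2)/2 = 1.5.
The 3 values of 38 occupy positions 3–5 → average rank 4.
Method 2 values → pooled ranks: 86→8, 64→7, 37→1.5
Rank sum = 8 + 7 + 1.5 = 16.5

16.5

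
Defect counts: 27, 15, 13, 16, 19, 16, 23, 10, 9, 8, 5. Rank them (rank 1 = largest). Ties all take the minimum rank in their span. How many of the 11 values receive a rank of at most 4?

5

Sorted (descending): 27, 23, 19, 16, 16, 15, 13, 10, 9, 8, 5
The 2 values of 16 occupy positions 4–5 → each gets rank 4.
Ranks ≤ 4: {1, 2, 3, 4, 4} → 5 values.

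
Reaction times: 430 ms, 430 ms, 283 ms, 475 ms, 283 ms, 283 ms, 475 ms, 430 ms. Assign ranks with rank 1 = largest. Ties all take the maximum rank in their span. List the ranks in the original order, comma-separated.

5, 5, 8, 2, 8, 8, 2, 5

Sorted (descending): 475, 475, 430, 430, 430, 283, 283, 283
The 2 values of 475 occupy positions 1–2 → each gets rank 2.
The 3 values of 430 occupy positions 3–5 → each gets rank 5.
The 3 values of 283 occupy positions 6–8 → each gets rank 8.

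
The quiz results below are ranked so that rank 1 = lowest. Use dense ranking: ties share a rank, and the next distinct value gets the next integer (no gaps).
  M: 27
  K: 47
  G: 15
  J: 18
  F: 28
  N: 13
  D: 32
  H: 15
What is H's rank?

Sorted (ascending): 13, 15, 15, 18, 27, 28, 32, 47
The 2 values of 15 share dense rank 2.
Remaining distinct values take the next consecutive integers.
H has value 15 → rank 2.

2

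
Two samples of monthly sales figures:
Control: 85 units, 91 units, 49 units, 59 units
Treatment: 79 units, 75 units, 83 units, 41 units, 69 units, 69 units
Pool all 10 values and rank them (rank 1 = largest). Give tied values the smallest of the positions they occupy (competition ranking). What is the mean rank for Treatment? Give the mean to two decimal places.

Sorted (descending): 91, 85, 83, 79, 75, 69, 69, 59, 49, 41
The 2 values of 69 occupy positions 6–7 → each gets rank 6.
Treatment values → pooled ranks: 79→4, 75→5, 83→3, 41→10, 69→6, 69→6
Mean rank = (4 + 5 + 3 + 10 + 6 + 6) / 6 = 5.67

5.67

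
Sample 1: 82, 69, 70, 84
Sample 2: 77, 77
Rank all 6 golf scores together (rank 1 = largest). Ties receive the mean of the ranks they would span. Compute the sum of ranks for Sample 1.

14

Sorted (descending): 84, 82, 77, 77, 70, 69
The 2 values of 77 occupy positions 3–4 → average rank (3+4)/2 = 3.5.
Sample 1 values → pooled ranks: 82→2, 69→6, 70→5, 84→1
Rank sum = 2 + 6 + 5 + 1 = 14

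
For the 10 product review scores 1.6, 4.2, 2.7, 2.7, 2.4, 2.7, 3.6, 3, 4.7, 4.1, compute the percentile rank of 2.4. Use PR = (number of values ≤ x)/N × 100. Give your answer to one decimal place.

N = 10.
Strictly below 2.4: 1. Equal to 2.4: 1.
PR = 2/10 × 100 = 20.0

20.0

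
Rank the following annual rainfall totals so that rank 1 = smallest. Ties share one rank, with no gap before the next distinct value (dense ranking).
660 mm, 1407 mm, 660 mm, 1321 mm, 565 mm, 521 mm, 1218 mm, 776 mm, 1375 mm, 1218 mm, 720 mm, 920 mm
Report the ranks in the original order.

Sorted (ascending): 521, 565, 660, 660, 720, 776, 920, 1218, 1218, 1321, 1375, 1407
The 2 values of 660 share dense rank 3.
The 2 values of 1218 share dense rank 7.
Remaining distinct values take the next consecutive integers.

3, 10, 3, 8, 2, 1, 7, 5, 9, 7, 4, 6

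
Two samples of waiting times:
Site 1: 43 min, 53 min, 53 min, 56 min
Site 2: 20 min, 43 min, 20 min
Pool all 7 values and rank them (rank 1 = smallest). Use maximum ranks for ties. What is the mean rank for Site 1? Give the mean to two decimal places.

Sorted (ascending): 20, 20, 43, 43, 53, 53, 56
The 2 values of 20 occupy positions 1–2 → each gets rank 2.
The 2 values of 43 occupy positions 3–4 → each gets rank 4.
The 2 values of 53 occupy positions 5–6 → each gets rank 6.
Site 1 values → pooled ranks: 43→4, 53→6, 53→6, 56→7
Mean rank = (4 + 6 + 6 + 7) / 4 = 5.75

5.75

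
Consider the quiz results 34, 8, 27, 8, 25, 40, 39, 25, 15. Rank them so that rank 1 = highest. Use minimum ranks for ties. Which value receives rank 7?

15

Sorted (descending): 40, 39, 34, 27, 25, 25, 15, 8, 8
The 2 values of 25 occupy positions 5–6 → each gets rank 5.
The 2 values of 8 occupy positions 8–9 → each gets rank 8.
Rank 7 → value 15.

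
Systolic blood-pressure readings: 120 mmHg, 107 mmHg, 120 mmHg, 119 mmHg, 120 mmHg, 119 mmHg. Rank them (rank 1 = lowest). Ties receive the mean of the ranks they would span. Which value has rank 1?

107

Sorted (ascending): 107, 119, 119, 120, 120, 120
The 2 values of 119 occupy positions 2–3 → average rank (2+3)/2 = 2.5.
The 3 values of 120 occupy positions 4–6 → average rank 5.
Rank 1 → value 107.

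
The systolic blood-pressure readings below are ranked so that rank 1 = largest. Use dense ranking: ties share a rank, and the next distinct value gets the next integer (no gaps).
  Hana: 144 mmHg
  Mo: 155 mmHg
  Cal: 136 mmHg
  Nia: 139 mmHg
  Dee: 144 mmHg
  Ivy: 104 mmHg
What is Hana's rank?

2

Sorted (descending): 155, 144, 144, 139, 136, 104
The 2 values of 144 share dense rank 2.
Remaining distinct values take the next consecutive integers.
Hana has value 144 mmHg → rank 2.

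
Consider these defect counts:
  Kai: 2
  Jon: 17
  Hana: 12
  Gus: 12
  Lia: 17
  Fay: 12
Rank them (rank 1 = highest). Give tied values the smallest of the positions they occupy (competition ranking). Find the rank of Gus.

Sorted (descending): 17, 17, 12, 12, 12, 2
The 2 values of 17 occupy positions 1–2 → each gets rank 1.
The 3 values of 12 occupy positions 3–5 → each gets rank 3.
Gus has value 12 → rank 3.

3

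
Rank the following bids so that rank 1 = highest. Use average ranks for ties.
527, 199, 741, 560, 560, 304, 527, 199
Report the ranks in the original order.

Sorted (descending): 741, 560, 560, 527, 527, 304, 199, 199
The 2 values of 560 occupy positions 2–3 → average rank (2+3)/2 = 2.5.
The 2 values of 527 occupy positions 4–5 → average rank (4+5)/2 = 4.5.
The 2 values of 199 occupy positions 7–8 → average rank (7+8)/2 = 7.5.

4.5, 7.5, 1, 2.5, 2.5, 6, 4.5, 7.5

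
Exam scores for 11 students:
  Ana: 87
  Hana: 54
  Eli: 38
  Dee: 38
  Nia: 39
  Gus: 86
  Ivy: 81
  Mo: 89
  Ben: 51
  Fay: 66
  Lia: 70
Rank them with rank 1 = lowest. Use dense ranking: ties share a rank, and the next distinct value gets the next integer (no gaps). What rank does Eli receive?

1

Sorted (ascending): 38, 38, 39, 51, 54, 66, 70, 81, 86, 87, 89
The 2 values of 38 share dense rank 1.
Remaining distinct values take the next consecutive integers.
Eli has value 38 → rank 1.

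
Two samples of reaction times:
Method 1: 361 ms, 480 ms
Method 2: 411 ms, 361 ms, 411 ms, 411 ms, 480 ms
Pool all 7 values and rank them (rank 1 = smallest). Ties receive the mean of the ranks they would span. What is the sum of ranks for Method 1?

8

Sorted (ascending): 361, 361, 411, 411, 411, 480, 480
The 2 values of 361 occupy positions 1–2 → average rank (1+2)/2 = 1.5.
The 3 values of 411 occupy positions 3–5 → average rank 4.
The 2 values of 480 occupy positions 6–7 → average rank (6+7)/2 = 6.5.
Method 1 values → pooled ranks: 361→1.5, 480→6.5
Rank sum = 1.5 + 6.5 = 8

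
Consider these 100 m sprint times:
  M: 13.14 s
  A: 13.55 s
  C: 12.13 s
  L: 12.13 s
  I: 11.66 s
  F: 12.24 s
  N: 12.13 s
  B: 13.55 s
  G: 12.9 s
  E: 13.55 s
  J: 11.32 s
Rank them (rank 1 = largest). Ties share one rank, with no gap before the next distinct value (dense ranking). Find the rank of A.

Sorted (descending): 13.55, 13.55, 13.55, 13.14, 12.9, 12.24, 12.13, 12.13, 12.13, 11.66, 11.32
The 3 values of 13.55 share dense rank 1.
The 3 values of 12.13 share dense rank 5.
Remaining distinct values take the next consecutive integers.
A has value 13.55 s → rank 1.

1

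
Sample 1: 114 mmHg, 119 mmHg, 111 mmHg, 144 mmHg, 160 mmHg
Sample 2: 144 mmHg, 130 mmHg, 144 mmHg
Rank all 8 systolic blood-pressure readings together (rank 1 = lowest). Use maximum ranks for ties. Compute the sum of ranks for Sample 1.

Sorted (ascending): 111, 114, 119, 130, 144, 144, 144, 160
The 3 values of 144 occupy positions 5–7 → each gets rank 7.
Sample 1 values → pooled ranks: 114→2, 119→3, 111→1, 144→7, 160→8
Rank sum = 2 + 3 + 1 + 7 + 8 = 21

21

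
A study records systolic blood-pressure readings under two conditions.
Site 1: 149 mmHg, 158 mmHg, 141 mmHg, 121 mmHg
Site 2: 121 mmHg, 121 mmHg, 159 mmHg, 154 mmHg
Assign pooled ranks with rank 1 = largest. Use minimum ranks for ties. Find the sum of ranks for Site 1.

17

Sorted (descending): 159, 158, 154, 149, 141, 121, 121, 121
The 3 values of 121 occupy positions 6–8 → each gets rank 6.
Site 1 values → pooled ranks: 149→4, 158→2, 141→5, 121→6
Rank sum = 4 + 2 + 5 + 6 = 17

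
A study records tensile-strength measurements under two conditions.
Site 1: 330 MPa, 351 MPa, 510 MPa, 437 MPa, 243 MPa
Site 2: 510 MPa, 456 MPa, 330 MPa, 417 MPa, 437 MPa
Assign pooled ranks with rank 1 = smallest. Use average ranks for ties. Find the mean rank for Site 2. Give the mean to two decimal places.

6.30

Sorted (ascending): 243, 330, 330, 351, 417, 437, 437, 456, 510, 510
The 2 values of 330 occupy positions 2–3 → average rank (2+3)/2 = 2.5.
The 2 values of 437 occupy positions 6–7 → average rank (6+7)/2 = 6.5.
The 2 values of 510 occupy positions 9–10 → average rank (9+10)/2 = 9.5.
Site 2 values → pooled ranks: 510→9.5, 456→8, 330→2.5, 417→5, 437→6.5
Mean rank = (9.5 + 8 + 2.5 + 5 + 6.5) / 5 = 6.30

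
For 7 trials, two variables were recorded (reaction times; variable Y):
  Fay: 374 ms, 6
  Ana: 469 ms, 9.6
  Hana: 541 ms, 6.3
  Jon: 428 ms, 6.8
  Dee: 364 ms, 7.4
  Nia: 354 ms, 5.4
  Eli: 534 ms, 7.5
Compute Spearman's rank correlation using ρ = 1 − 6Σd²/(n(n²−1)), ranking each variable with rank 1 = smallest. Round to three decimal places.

0.464

Ranks of variable 1: 3, 5, 7, 4, 2, 1, 6
Ranks of variable 2: 2, 7, 3, 4, 5, 1, 6
d = r₁ − r₂: 1, -2, 4, 0, -3, 0, 0
d²: 1, 4, 16, 0, 9, 0, 0; Σd² = 30
ρ = 1 − 6·30/(7·48) = 1 − 180/336 = 0.464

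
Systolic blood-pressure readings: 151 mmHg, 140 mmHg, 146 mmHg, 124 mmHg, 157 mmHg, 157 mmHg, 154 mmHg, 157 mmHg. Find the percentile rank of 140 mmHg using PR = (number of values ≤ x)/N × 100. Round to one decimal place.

25.0

N = 8.
Strictly below 140: 1. Equal to 140: 1.
PR = 2/8 × 100 = 25.0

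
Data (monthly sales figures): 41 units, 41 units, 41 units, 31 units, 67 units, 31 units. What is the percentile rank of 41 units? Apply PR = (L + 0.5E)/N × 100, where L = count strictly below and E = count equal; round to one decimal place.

N = 6.
Strictly below 41: 2. Equal to 41: 3.
PR = (2 + 0.5·3)/6 × 100 = 58.3

58.3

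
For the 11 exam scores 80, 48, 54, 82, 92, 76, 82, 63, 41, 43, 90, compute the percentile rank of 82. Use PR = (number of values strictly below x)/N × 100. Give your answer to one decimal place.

63.6

N = 11.
Strictly below 82: 7. Equal to 82: 2.
PR = 7/11 × 100 = 63.6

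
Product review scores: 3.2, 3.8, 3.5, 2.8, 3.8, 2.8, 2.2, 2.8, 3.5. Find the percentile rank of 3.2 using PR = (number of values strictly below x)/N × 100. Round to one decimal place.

44.4

N = 9.
Strictly below 3.2: 4. Equal to 3.2: 1.
PR = 4/9 × 100 = 44.4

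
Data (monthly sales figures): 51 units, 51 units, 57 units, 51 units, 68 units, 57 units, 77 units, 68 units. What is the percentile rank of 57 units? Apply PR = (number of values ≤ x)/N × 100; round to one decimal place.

N = 8.
Strictly below 57: 3. Equal to 57: 2.
PR = 5/8 × 100 = 62.5

62.5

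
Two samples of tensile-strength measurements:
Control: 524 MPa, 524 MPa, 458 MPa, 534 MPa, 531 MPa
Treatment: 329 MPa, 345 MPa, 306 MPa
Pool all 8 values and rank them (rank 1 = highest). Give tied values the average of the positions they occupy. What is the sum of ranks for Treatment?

Sorted (descending): 534, 531, 524, 524, 458, 345, 329, 306
The 2 values of 524 occupy positions 3–4 → average rank (3+4)/2 = 3.5.
Treatment values → pooled ranks: 329→7, 345→6, 306→8
Rank sum = 7 + 6 + 8 = 21

21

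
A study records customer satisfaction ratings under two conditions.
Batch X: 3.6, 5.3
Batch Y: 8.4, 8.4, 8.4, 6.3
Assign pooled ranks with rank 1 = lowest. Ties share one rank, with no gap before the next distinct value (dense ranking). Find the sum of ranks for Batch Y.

15

Sorted (ascending): 3.6, 5.3, 6.3, 8.4, 8.4, 8.4
The 3 values of 8.4 share dense rank 4.
Remaining distinct values take the next consecutive integers.
Batch Y values → pooled ranks: 8.4→4, 8.4→4, 8.4→4, 6.3→3
Rank sum = 4 + 4 + 4 + 3 = 15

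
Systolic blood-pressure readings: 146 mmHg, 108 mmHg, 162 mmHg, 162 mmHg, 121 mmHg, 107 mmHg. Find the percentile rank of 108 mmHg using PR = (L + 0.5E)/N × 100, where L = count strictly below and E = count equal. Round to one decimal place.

N = 6.
Strictly below 108: 1. Equal to 108: 1.
PR = (1 + 0.5·1)/6 × 100 = 25.0

25.0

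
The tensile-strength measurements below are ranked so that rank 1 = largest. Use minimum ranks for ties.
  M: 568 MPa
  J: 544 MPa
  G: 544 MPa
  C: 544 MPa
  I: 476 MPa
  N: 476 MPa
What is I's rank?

5

Sorted (descending): 568, 544, 544, 544, 476, 476
The 3 values of 544 occupy positions 2–4 → each gets rank 2.
The 2 values of 476 occupy positions 5–6 → each gets rank 5.
I has value 476 MPa → rank 5.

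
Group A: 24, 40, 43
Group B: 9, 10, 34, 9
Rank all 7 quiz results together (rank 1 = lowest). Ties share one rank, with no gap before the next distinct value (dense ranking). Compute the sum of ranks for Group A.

14

Sorted (ascending): 9, 9, 10, 24, 34, 40, 43
The 2 values of 9 share dense rank 1.
Remaining distinct values take the next consecutive integers.
Group A values → pooled ranks: 24→3, 40→5, 43→6
Rank sum = 3 + 5 + 6 = 14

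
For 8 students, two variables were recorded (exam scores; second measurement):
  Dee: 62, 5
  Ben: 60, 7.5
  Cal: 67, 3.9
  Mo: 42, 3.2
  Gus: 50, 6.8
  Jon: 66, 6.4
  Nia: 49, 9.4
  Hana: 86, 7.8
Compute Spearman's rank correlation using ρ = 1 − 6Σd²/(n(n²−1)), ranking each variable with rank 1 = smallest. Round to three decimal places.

0.071

Ranks of variable 1: 5, 4, 7, 1, 3, 6, 2, 8
Ranks of variable 2: 3, 6, 2, 1, 5, 4, 8, 7
d = r₁ − r₂: 2, -2, 5, 0, -2, 2, -6, 1
d²: 4, 4, 25, 0, 4, 4, 36, 1; Σd² = 78
ρ = 1 − 6·78/(8·63) = 1 − 468/504 = 0.071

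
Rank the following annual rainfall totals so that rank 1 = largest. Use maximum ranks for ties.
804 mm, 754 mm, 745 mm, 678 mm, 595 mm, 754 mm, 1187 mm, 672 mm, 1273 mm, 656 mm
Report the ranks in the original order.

3, 5, 6, 7, 10, 5, 2, 8, 1, 9

Sorted (descending): 1273, 1187, 804, 754, 754, 745, 678, 672, 656, 595
The 2 values of 754 occupy positions 4–5 → each gets rank 5.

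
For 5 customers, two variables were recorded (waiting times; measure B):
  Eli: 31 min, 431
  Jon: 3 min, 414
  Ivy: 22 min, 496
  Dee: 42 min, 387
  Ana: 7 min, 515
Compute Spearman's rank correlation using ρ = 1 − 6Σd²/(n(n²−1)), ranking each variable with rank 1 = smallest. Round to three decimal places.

Ranks of variable 1: 4, 1, 3, 5, 2
Ranks of variable 2: 3, 2, 4, 1, 5
d = r₁ − r₂: 1, -1, -1, 4, -3
d²: 1, 1, 1, 16, 9; Σd² = 28
ρ = 1 − 6·28/(5·24) = 1 − 168/120 = -0.400

-0.400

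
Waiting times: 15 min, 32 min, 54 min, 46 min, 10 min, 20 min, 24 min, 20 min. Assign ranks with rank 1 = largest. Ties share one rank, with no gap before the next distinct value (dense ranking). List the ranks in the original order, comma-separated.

6, 3, 1, 2, 7, 5, 4, 5

Sorted (descending): 54, 46, 32, 24, 20, 20, 15, 10
The 2 values of 20 share dense rank 5.
Remaining distinct values take the next consecutive integers.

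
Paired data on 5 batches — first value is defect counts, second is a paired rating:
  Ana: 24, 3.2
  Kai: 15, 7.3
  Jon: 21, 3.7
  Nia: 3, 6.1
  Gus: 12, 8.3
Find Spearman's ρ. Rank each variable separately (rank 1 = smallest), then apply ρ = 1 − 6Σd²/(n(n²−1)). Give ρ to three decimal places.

-0.700

Ranks of variable 1: 5, 3, 4, 1, 2
Ranks of variable 2: 1, 4, 2, 3, 5
d = r₁ − r₂: 4, -1, 2, -2, -3
d²: 16, 1, 4, 4, 9; Σd² = 34
ρ = 1 − 6·34/(5·24) = 1 − 204/120 = -0.700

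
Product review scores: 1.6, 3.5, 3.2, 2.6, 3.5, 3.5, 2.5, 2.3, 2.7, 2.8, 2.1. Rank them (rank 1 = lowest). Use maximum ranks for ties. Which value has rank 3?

2.3

Sorted (ascending): 1.6, 2.1, 2.3, 2.5, 2.6, 2.7, 2.8, 3.2, 3.5, 3.5, 3.5
The 3 values of 3.5 occupy positions 9–11 → each gets rank 11.
Rank 3 → value 2.3.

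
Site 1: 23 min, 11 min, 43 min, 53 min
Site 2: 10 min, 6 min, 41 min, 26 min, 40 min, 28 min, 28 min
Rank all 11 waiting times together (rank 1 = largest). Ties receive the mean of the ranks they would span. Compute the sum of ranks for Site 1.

20

Sorted (descending): 53, 43, 41, 40, 28, 28, 26, 23, 11, 10, 6
The 2 values of 28 occupy positions 5–6 → average rank (5+6)/2 = 5.5.
Site 1 values → pooled ranks: 23→8, 11→9, 43→2, 53→1
Rank sum = 8 + 9 + 2 + 1 = 20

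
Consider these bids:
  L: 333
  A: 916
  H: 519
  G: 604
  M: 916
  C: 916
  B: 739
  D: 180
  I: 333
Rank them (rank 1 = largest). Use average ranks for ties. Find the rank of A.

Sorted (descending): 916, 916, 916, 739, 604, 519, 333, 333, 180
The 3 values of 916 occupy positions 1–3 → average rank 2.
The 2 values of 333 occupy positions 7–8 → average rank (7+8)/2 = 7.5.
A has value 916 → rank 2.

2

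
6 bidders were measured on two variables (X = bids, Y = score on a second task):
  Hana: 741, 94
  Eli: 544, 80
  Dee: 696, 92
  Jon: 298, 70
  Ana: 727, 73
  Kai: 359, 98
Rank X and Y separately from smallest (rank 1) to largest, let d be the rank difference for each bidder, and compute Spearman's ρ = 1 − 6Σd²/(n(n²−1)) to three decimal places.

Ranks of variable 1: 6, 3, 4, 1, 5, 2
Ranks of variable 2: 5, 3, 4, 1, 2, 6
d = r₁ − r₂: 1, 0, 0, 0, 3, -4
d²: 1, 0, 0, 0, 9, 16; Σd² = 26
ρ = 1 − 6·26/(6·35) = 1 − 156/210 = 0.257

0.257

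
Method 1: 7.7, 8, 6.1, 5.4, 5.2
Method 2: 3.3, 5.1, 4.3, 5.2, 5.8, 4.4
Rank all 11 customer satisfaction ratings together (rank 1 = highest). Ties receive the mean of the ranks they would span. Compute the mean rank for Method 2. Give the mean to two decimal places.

8.08

Sorted (descending): 8, 7.7, 6.1, 5.8, 5.4, 5.2, 5.2, 5.1, 4.4, 4.3, 3.3
The 2 values of 5.2 occupy positions 6–7 → average rank (6+7)/2 = 6.5.
Method 2 values → pooled ranks: 3.3→11, 5.1→8, 4.3→10, 5.2→6.5, 5.8→4, 4.4→9
Mean rank = (11 + 8 + 10 + 6.5 + 4 + 9) / 6 = 8.08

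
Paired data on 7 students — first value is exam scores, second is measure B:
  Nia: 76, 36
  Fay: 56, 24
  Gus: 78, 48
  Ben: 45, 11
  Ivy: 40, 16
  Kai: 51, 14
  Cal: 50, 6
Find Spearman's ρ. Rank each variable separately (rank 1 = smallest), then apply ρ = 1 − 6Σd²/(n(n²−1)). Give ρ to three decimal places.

0.750

Ranks of variable 1: 6, 5, 7, 2, 1, 4, 3
Ranks of variable 2: 6, 5, 7, 2, 4, 3, 1
d = r₁ − r₂: 0, 0, 0, 0, -3, 1, 2
d²: 0, 0, 0, 0, 9, 1, 4; Σd² = 14
ρ = 1 − 6·14/(7·48) = 1 − 84/336 = 0.750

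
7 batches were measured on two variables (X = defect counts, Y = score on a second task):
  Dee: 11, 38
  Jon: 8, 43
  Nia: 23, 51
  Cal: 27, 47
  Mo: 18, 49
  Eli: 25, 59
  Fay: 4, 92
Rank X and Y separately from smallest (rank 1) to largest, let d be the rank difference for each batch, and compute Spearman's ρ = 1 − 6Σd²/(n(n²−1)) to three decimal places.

0.000

Ranks of variable 1: 3, 2, 5, 7, 4, 6, 1
Ranks of variable 2: 1, 2, 5, 3, 4, 6, 7
d = r₁ − r₂: 2, 0, 0, 4, 0, 0, -6
d²: 4, 0, 0, 16, 0, 0, 36; Σd² = 56
ρ = 1 − 6·56/(7·48) = 1 − 336/336 = 0.000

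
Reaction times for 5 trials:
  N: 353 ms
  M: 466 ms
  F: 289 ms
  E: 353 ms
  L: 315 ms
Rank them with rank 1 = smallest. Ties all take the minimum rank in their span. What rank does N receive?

Sorted (ascending): 289, 315, 353, 353, 466
The 2 values of 353 occupy positions 3–4 → each gets rank 3.
N has value 353 ms → rank 3.

3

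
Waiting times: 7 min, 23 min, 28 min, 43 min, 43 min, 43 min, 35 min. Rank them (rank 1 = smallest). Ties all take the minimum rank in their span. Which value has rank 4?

Sorted (ascending): 7, 23, 28, 35, 43, 43, 43
The 3 values of 43 occupy positions 5–7 → each gets rank 5.
Rank 4 → value 35.

35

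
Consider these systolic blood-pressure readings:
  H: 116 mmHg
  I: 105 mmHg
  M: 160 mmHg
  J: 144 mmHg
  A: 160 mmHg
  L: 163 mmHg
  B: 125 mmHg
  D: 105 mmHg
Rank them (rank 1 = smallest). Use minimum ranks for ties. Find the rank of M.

6

Sorted (ascending): 105, 105, 116, 125, 144, 160, 160, 163
The 2 values of 105 occupy positions 1–2 → each gets rank 1.
The 2 values of 160 occupy positions 6–7 → each gets rank 6.
M has value 160 mmHg → rank 6.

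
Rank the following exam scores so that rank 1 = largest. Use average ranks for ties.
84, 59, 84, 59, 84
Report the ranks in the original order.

2, 4.5, 2, 4.5, 2

Sorted (descending): 84, 84, 84, 59, 59
The 3 values of 84 occupy positions 1–3 → average rank 2.
The 2 values of 59 occupy positions 4–5 → average rank (4+5)/2 = 4.5.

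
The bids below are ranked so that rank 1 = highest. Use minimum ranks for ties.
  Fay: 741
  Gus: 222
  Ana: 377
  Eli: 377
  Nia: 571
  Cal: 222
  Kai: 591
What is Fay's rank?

1

Sorted (descending): 741, 591, 571, 377, 377, 222, 222
The 2 values of 377 occupy positions 4–5 → each gets rank 4.
The 2 values of 222 occupy positions 6–7 → each gets rank 6.
Fay has value 741 → rank 1.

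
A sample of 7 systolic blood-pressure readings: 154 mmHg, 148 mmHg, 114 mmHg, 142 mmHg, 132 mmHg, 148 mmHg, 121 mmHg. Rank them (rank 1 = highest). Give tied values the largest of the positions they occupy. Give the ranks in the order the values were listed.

1, 3, 7, 4, 5, 3, 6

Sorted (descending): 154, 148, 148, 142, 132, 121, 114
The 2 values of 148 occupy positions 2–3 → each gets rank 3.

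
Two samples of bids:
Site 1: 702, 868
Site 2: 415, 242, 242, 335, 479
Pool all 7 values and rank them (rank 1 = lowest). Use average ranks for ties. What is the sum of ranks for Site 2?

15

Sorted (ascending): 242, 242, 335, 415, 479, 702, 868
The 2 values of 242 occupy positions 1–2 → average rank (1+2)/2 = 1.5.
Site 2 values → pooled ranks: 415→4, 242→1.5, 242→1.5, 335→3, 479→5
Rank sum = 4 + 1.5 + 1.5 + 3 + 5 = 15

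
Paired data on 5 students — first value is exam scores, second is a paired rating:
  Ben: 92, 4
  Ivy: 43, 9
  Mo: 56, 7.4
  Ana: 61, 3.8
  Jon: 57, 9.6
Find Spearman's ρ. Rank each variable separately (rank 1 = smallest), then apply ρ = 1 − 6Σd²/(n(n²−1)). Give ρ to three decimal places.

-0.600

Ranks of variable 1: 5, 1, 2, 4, 3
Ranks of variable 2: 2, 4, 3, 1, 5
d = r₁ − r₂: 3, -3, -1, 3, -2
d²: 9, 9, 1, 9, 4; Σd² = 32
ρ = 1 − 6·32/(5·24) = 1 − 192/120 = -0.600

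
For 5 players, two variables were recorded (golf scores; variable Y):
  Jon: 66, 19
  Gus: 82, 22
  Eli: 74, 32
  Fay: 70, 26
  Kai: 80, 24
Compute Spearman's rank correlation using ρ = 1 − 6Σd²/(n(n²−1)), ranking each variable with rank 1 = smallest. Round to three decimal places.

0.100

Ranks of variable 1: 1, 5, 3, 2, 4
Ranks of variable 2: 1, 2, 5, 4, 3
d = r₁ − r₂: 0, 3, -2, -2, 1
d²: 0, 9, 4, 4, 1; Σd² = 18
ρ = 1 − 6·18/(5·24) = 1 − 108/120 = 0.100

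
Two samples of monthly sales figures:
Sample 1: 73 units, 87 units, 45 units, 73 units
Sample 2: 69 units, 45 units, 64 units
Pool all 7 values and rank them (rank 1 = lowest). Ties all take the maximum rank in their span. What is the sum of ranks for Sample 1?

Sorted (ascending): 45, 45, 64, 69, 73, 73, 87
The 2 values of 45 occupy positions 1–2 → each gets rank 2.
The 2 values of 73 occupy positions 5–6 → each gets rank 6.
Sample 1 values → pooled ranks: 73→6, 87→7, 45→2, 73→6
Rank sum = 6 + 7 + 2 + 6 = 21

21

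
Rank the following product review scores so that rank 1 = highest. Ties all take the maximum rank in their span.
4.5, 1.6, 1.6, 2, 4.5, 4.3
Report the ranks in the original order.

2, 6, 6, 4, 2, 3

Sorted (descending): 4.5, 4.5, 4.3, 2, 1.6, 1.6
The 2 values of 4.5 occupy positions 1–2 → each gets rank 2.
The 2 values of 1.6 occupy positions 5–6 → each gets rank 6.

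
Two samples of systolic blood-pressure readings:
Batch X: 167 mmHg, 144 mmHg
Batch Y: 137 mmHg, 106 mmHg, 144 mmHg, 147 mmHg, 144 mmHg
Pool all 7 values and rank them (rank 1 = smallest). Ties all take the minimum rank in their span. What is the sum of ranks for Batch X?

10

Sorted (ascending): 106, 137, 144, 144, 144, 147, 167
The 3 values of 144 occupy positions 3–5 → each gets rank 3.
Batch X values → pooled ranks: 167→7, 144→3
Rank sum = 7 + 3 = 10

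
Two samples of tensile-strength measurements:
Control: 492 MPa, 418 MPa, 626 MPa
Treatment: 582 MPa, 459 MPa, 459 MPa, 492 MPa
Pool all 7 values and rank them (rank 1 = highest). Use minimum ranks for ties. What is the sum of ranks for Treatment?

15

Sorted (descending): 626, 582, 492, 492, 459, 459, 418
The 2 values of 492 occupy positions 3–4 → each gets rank 3.
The 2 values of 459 occupy positions 5–6 → each gets rank 5.
Treatment values → pooled ranks: 582→2, 459→5, 459→5, 492→3
Rank sum = 2 + 5 + 5 + 3 = 15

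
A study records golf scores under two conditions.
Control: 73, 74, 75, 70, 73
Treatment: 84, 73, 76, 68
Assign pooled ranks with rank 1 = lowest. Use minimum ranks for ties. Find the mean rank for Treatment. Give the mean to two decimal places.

5.25

Sorted (ascending): 68, 70, 73, 73, 73, 74, 75, 76, 84
The 3 values of 73 occupy positions 3–5 → each gets rank 3.
Treatment values → pooled ranks: 84→9, 73→3, 76→8, 68→1
Mean rank = (9 + 3 + 8 + 1) / 4 = 5.25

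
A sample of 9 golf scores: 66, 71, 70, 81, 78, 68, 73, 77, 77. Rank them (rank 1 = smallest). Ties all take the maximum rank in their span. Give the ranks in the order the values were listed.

Sorted (ascending): 66, 68, 70, 71, 73, 77, 77, 78, 81
The 2 values of 77 occupy positions 6–7 → each gets rank 7.

1, 4, 3, 9, 8, 2, 5, 7, 7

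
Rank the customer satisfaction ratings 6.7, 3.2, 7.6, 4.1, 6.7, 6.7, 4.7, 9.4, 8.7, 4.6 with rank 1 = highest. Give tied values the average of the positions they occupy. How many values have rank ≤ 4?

Sorted (descending): 9.4, 8.7, 7.6, 6.7, 6.7, 6.7, 4.7, 4.6, 4.1, 3.2
The 3 values of 6.7 occupy positions 4–6 → average rank 5.
Ranks ≤ 4: {1, 2, 3} → 3 values.

3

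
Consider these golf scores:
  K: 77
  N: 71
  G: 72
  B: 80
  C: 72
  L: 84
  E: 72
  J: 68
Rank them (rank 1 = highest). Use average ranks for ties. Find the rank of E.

Sorted (descending): 84, 80, 77, 72, 72, 72, 71, 68
The 3 values of 72 occupy positions 4–6 → average rank 5.
E has value 72 → rank 5.

5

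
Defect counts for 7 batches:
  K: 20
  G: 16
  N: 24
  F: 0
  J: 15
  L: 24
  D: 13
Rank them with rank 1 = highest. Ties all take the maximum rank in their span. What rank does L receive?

2

Sorted (descending): 24, 24, 20, 16, 15, 13, 0
The 2 values of 24 occupy positions 1–2 → each gets rank 2.
L has value 24 → rank 2.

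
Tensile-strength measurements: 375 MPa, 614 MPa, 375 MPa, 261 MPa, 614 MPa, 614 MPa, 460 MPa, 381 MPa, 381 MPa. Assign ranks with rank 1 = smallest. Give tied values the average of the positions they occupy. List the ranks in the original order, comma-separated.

2.5, 8, 2.5, 1, 8, 8, 6, 4.5, 4.5

Sorted (ascending): 261, 375, 375, 381, 381, 460, 614, 614, 614
The 2 values of 375 occupy positions 2–3 → average rank (2+3)/2 = 2.5.
The 2 values of 381 occupy positions 4–5 → average rank (4+5)/2 = 4.5.
The 3 values of 614 occupy positions 7–9 → average rank 8.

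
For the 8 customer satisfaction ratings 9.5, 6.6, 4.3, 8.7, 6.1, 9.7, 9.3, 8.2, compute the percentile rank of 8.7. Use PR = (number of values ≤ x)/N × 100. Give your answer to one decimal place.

62.5

N = 8.
Strictly below 8.7: 4. Equal to 8.7: 1.
PR = 5/8 × 100 = 62.5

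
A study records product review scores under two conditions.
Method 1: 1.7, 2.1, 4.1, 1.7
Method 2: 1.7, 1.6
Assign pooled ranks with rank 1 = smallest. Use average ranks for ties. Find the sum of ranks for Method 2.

4

Sorted (ascending): 1.6, 1.7, 1.7, 1.7, 2.1, 4.1
The 3 values of 1.7 occupy positions 2–4 → average rank 3.
Method 2 values → pooled ranks: 1.7→3, 1.6→1
Rank sum = 3 + 1 = 4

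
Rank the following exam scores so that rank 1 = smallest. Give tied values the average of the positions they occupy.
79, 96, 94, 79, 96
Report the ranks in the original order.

Sorted (ascending): 79, 79, 94, 96, 96
The 2 values of 79 occupy positions 1–2 → average rank (1+2)/2 = 1.5.
The 2 values of 96 occupy positions 4–5 → average rank (4+5)/2 = 4.5.

1.5, 4.5, 3, 1.5, 4.5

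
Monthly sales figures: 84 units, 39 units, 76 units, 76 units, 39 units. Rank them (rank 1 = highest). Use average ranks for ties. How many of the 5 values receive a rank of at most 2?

1

Sorted (descending): 84, 76, 76, 39, 39
The 2 values of 76 occupy positions 2–3 → average rank (2+3)/2 = 2.5.
The 2 values of 39 occupy positions 4–5 → average rank (4+5)/2 = 4.5.
Ranks ≤ 2: {1} → 1 value.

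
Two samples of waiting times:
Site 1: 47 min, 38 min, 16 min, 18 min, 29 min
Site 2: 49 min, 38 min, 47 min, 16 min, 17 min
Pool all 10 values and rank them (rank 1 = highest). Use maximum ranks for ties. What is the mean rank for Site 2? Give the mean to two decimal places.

Sorted (descending): 49, 47, 47, 38, 38, 29, 18, 17, 16, 16
The 2 values of 47 occupy positions 2–3 → each gets rank 3.
The 2 values of 38 occupy positions 4–5 → each gets rank 5.
The 2 values of 16 occupy positions 9–10 → each gets rank 10.
Site 2 values → pooled ranks: 49→1, 38→5, 47→3, 16→10, 17→8
Mean rank = (1 + 5 + 3 + 10 + 8) / 5 = 5.40

5.40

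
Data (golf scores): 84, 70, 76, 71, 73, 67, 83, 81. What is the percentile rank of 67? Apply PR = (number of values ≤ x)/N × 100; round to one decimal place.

12.5

N = 8.
Strictly below 67: 0. Equal to 67: 1.
PR = 1/8 × 100 = 12.5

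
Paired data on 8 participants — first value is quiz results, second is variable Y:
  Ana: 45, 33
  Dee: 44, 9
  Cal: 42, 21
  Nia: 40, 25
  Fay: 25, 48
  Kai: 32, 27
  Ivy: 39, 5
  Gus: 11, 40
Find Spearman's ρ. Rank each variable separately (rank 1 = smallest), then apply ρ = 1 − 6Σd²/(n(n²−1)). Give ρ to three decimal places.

Ranks of variable 1: 8, 7, 6, 5, 2, 3, 4, 1
Ranks of variable 2: 6, 2, 3, 4, 8, 5, 1, 7
d = r₁ − r₂: 2, 5, 3, 1, -6, -2, 3, -6
d²: 4, 25, 9, 1, 36, 4, 9, 36; Σd² = 124
ρ = 1 − 6·124/(8·63) = 1 − 744/504 = -0.476

-0.476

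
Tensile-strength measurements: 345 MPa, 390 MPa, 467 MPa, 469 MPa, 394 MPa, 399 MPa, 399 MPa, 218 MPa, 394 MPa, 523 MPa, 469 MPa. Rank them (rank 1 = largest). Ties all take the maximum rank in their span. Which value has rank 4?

467

Sorted (descending): 523, 469, 469, 467, 399, 399, 394, 394, 390, 345, 218
The 2 values of 469 occupy positions 2–3 → each gets rank 3.
The 2 values of 399 occupy positions 5–6 → each gets rank 6.
The 2 values of 394 occupy positions 7–8 → each gets rank 8.
Rank 4 → value 467.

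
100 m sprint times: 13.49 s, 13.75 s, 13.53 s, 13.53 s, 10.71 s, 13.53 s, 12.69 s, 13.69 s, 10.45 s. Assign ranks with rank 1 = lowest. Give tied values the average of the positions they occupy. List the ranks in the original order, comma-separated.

Sorted (ascending): 10.45, 10.71, 12.69, 13.49, 13.53, 13.53, 13.53, 13.69, 13.75
The 3 values of 13.53 occupy positions 5–7 → average rank 6.

4, 9, 6, 6, 2, 6, 3, 8, 1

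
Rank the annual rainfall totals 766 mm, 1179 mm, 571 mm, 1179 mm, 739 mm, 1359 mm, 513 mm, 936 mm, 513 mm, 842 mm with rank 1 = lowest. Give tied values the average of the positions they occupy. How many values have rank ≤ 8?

7

Sorted (ascending): 513, 513, 571, 739, 766, 842, 936, 1179, 1179, 1359
The 2 values of 513 occupy positions 1–2 → average rank (1+2)/2 = 1.5.
The 2 values of 1179 occupy positions 8–9 → average rank (8+9)/2 = 8.5.
Ranks ≤ 8: {1.5, 1.5, 3, 4, 5, 6, 7} → 7 values.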